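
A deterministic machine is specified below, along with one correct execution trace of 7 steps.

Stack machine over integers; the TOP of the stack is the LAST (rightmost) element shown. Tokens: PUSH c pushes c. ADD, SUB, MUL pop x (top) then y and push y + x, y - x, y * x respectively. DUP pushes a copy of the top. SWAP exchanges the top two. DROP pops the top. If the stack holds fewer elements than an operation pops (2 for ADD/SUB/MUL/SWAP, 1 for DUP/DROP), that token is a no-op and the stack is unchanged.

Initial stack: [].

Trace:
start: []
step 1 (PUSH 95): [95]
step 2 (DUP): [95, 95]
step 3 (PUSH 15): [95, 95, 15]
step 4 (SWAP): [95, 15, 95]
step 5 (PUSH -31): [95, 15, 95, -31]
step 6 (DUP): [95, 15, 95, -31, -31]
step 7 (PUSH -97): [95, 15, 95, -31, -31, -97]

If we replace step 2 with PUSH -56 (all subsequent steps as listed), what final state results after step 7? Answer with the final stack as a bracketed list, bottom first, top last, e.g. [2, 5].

(re-executing from step 2 with the substitution; state before step 2: [95])
step 2 (PUSH -56): [95, -56]
step 3 (PUSH 15): [95, -56, 15]
step 4 (SWAP): [95, 15, -56]
step 5 (PUSH -31): [95, 15, -56, -31]
step 6 (DUP): [95, 15, -56, -31, -31]
step 7 (PUSH -97): [95, 15, -56, -31, -31, -97]

[95, 15, -56, -31, -31, -97]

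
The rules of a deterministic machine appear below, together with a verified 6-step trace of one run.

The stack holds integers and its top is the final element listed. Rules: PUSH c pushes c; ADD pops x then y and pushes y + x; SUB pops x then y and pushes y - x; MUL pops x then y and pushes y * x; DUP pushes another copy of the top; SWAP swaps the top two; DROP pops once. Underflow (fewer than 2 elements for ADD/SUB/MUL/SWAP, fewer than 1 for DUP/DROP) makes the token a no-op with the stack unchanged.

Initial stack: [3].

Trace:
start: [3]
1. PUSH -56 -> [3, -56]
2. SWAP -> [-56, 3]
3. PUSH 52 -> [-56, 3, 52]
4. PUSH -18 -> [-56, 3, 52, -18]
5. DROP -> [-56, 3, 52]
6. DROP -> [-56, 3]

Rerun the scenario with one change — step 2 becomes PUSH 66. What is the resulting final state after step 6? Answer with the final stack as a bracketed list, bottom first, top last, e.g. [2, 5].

[3, -56, 66]

(re-executing from step 2 with the substitution; state before step 2: [3, -56])
2. PUSH 66 -> [3, -56, 66]
3. PUSH 52 -> [3, -56, 66, 52]
4. PUSH -18 -> [3, -56, 66, 52, -18]
5. DROP -> [3, -56, 66, 52]
6. DROP -> [3, -56, 66]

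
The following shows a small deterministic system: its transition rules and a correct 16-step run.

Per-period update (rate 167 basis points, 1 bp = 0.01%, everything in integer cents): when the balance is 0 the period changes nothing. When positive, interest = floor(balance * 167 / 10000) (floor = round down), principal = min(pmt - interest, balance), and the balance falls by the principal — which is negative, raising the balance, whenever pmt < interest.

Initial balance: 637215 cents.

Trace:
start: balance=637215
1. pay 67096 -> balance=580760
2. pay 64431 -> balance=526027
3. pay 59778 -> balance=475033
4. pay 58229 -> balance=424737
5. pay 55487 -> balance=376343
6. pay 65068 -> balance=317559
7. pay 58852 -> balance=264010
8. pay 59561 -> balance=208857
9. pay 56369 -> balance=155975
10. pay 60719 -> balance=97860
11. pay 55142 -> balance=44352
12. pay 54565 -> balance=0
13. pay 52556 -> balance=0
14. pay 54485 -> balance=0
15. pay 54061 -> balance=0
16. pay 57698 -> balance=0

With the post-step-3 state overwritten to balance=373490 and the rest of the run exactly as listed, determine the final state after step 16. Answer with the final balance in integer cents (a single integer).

0

state after step 3 := balance=373490
4. pay 58229 -> balance=321498
5. pay 55487 -> balance=271380
6. pay 65068 -> balance=210844
7. pay 58852 -> balance=155513
8. pay 59561 -> balance=98549
9. pay 56369 -> balance=43825
10. pay 60719 -> balance=0
11. pay 55142 -> balance=0
12. pay 54565 -> balance=0
13. pay 52556 -> balance=0
14. pay 54485 -> balance=0
15. pay 54061 -> balance=0
16. pay 57698 -> balance=0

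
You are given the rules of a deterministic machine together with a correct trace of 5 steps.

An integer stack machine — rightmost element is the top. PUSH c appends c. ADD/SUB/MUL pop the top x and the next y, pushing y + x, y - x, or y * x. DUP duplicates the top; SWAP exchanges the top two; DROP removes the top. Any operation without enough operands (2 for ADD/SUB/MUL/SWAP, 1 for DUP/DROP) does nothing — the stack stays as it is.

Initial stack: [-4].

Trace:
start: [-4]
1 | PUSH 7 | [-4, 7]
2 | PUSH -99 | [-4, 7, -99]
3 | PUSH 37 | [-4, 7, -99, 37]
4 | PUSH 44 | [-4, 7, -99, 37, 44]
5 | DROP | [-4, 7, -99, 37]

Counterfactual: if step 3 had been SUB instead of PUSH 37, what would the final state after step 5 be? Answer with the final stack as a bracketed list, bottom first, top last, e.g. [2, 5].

[-4, 106]

(re-executing from step 3 with the substitution; state before step 3: [-4, 7, -99])
3 | SUB | [-4, 106]
4 | PUSH 44 | [-4, 106, 44]
5 | DROP | [-4, 106]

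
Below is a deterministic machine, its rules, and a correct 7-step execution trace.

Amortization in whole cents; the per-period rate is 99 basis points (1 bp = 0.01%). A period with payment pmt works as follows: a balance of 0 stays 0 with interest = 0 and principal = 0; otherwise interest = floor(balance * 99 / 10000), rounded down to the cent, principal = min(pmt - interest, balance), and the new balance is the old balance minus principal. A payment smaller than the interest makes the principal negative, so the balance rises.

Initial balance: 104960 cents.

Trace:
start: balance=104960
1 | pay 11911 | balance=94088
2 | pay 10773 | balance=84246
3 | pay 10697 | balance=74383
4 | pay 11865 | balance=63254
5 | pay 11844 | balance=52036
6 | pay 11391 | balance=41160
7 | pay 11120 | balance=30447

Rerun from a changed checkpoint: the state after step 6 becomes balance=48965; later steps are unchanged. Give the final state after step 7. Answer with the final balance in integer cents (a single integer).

state after step 6 := balance=48965
7 | pay 11120 | balance=38329

38329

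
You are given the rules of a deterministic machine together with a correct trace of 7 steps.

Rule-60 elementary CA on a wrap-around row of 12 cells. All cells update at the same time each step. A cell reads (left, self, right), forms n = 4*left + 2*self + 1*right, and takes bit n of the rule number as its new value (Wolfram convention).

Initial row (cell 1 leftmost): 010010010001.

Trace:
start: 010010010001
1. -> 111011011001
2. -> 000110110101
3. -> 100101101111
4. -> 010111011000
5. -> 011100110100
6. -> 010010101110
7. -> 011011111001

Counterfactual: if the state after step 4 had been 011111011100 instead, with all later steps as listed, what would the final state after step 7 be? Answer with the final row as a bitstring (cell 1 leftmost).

110100111110

state after step 4 := 011111011100
5. -> 010000110010
6. -> 011000101011
7. -> 110100111110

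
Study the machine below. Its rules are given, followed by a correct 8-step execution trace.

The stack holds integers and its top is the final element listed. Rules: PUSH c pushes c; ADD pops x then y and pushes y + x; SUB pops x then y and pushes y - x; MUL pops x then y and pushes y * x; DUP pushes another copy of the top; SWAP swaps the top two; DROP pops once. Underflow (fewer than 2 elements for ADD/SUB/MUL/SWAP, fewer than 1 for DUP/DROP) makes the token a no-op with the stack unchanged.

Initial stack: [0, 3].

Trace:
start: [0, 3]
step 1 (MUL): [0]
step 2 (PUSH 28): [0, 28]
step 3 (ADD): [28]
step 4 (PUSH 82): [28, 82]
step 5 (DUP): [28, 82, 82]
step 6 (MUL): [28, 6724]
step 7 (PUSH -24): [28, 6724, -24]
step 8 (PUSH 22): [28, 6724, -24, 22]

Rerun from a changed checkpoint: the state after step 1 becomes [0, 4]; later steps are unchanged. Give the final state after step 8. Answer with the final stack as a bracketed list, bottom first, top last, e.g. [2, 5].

[0, 32, 6724, -24, 22]

state after step 1 := [0, 4]
step 2 (PUSH 28): [0, 4, 28]
step 3 (ADD): [0, 32]
step 4 (PUSH 82): [0, 32, 82]
step 5 (DUP): [0, 32, 82, 82]
step 6 (MUL): [0, 32, 6724]
step 7 (PUSH -24): [0, 32, 6724, -24]
step 8 (PUSH 22): [0, 32, 6724, -24, 22]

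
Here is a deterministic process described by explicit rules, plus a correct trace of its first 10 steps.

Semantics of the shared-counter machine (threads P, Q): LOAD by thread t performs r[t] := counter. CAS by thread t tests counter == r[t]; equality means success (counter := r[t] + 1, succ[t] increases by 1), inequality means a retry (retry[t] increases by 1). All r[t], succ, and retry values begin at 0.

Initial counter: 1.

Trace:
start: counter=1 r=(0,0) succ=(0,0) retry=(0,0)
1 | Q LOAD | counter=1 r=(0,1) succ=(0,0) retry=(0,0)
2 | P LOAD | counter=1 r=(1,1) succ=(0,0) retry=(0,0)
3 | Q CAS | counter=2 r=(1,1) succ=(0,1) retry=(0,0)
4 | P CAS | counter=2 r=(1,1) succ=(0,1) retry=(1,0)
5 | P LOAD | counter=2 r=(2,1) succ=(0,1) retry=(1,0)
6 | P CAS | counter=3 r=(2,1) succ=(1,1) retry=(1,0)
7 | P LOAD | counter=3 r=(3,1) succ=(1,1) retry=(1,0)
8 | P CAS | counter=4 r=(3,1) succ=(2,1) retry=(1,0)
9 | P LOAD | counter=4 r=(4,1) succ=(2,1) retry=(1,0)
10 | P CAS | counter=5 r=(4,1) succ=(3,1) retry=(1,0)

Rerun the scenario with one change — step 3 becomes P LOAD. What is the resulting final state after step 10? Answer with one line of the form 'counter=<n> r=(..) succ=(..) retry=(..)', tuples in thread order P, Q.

counter=5 r=(4,1) succ=(4,0) retry=(0,0)

(re-executing from step 3 with the substitution; state before step 3: counter=1 r=(1,1) succ=(0,0) retry=(0,0))
3 | P LOAD | counter=1 r=(1,1) succ=(0,0) retry=(0,0)
4 | P CAS | counter=2 r=(1,1) succ=(1,0) retry=(0,0)
5 | P LOAD | counter=2 r=(2,1) succ=(1,0) retry=(0,0)
6 | P CAS | counter=3 r=(2,1) succ=(2,0) retry=(0,0)
7 | P LOAD | counter=3 r=(3,1) succ=(2,0) retry=(0,0)
8 | P CAS | counter=4 r=(3,1) succ=(3,0) retry=(0,0)
9 | P LOAD | counter=4 r=(4,1) succ=(3,0) retry=(0,0)
10 | P CAS | counter=5 r=(4,1) succ=(4,0) retry=(0,0)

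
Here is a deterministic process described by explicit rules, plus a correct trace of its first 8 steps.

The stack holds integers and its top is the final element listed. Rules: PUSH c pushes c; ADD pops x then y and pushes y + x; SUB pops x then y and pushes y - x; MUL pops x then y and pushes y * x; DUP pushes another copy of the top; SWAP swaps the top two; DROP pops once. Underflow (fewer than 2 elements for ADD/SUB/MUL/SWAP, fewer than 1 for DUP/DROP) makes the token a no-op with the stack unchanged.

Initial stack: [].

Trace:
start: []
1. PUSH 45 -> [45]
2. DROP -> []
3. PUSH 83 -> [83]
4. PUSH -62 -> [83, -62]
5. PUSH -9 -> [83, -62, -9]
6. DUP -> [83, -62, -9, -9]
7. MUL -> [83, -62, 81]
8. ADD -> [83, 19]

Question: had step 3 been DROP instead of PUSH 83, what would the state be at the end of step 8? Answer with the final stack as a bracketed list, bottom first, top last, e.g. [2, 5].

(re-executing from step 3 with the substitution; state before step 3: [])
3. DROP -> []
4. PUSH -62 -> [-62]
5. PUSH -9 -> [-62, -9]
6. DUP -> [-62, -9, -9]
7. MUL -> [-62, 81]
8. ADD -> [19]

[19]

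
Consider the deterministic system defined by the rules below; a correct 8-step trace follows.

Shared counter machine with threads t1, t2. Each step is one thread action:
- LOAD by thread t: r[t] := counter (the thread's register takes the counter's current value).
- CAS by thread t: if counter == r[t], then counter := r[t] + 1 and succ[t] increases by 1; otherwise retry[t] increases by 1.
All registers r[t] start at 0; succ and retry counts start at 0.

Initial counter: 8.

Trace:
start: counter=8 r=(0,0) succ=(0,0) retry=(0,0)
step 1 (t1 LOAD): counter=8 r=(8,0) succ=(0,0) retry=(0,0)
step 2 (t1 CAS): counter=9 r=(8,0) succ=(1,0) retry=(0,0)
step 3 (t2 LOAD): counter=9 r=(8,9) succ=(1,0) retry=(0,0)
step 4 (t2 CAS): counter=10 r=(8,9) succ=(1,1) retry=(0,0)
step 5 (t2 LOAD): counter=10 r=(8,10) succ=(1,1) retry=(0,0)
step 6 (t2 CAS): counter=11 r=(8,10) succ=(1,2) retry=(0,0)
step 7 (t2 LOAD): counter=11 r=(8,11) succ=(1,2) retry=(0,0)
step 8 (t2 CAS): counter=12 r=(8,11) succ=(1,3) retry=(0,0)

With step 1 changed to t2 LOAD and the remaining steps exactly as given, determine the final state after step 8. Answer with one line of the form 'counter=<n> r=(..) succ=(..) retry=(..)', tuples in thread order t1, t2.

counter=11 r=(0,10) succ=(0,3) retry=(1,0)

(re-executing from step 1 with the substitution; state before step 1: counter=8 r=(0,0) succ=(0,0) retry=(0,0))
step 1 (t2 LOAD): counter=8 r=(0,8) succ=(0,0) retry=(0,0)
step 2 (t1 CAS): counter=8 r=(0,8) succ=(0,0) retry=(1,0)
step 3 (t2 LOAD): counter=8 r=(0,8) succ=(0,0) retry=(1,0)
step 4 (t2 CAS): counter=9 r=(0,8) succ=(0,1) retry=(1,0)
step 5 (t2 LOAD): counter=9 r=(0,9) succ=(0,1) retry=(1,0)
step 6 (t2 CAS): counter=10 r=(0,9) succ=(0,2) retry=(1,0)
step 7 (t2 LOAD): counter=10 r=(0,10) succ=(0,2) retry=(1,0)
step 8 (t2 CAS): counter=11 r=(0,10) succ=(0,3) retry=(1,0)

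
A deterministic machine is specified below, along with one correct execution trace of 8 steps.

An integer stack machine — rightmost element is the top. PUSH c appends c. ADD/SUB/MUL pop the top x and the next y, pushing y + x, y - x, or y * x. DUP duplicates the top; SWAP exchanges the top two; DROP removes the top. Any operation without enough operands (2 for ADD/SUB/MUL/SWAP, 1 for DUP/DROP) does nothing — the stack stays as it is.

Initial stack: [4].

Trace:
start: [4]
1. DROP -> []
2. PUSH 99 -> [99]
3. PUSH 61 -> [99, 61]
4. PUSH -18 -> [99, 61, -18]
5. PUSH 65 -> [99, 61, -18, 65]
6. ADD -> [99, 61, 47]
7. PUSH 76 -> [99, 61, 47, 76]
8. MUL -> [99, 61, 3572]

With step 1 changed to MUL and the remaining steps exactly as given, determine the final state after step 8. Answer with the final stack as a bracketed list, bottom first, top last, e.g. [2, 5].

[4, 99, 61, 3572]

(re-executing from step 1 with the substitution; state before step 1: [4])
1. MUL -> [4]
2. PUSH 99 -> [4, 99]
3. PUSH 61 -> [4, 99, 61]
4. PUSH -18 -> [4, 99, 61, -18]
5. PUSH 65 -> [4, 99, 61, -18, 65]
6. ADD -> [4, 99, 61, 47]
7. PUSH 76 -> [4, 99, 61, 47, 76]
8. MUL -> [4, 99, 61, 3572]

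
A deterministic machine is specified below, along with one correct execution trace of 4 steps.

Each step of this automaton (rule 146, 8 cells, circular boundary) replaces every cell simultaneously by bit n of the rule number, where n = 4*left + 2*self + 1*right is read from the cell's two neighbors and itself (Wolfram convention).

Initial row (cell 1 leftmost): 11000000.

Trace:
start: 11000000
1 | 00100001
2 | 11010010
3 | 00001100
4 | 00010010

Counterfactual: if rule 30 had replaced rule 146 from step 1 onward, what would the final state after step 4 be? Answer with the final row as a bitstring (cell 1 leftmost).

10001000

(re-executing steps 1..4 under rule 30; state before step 1: 11000000)
1 | 10100001
2 | 00110011
3 | 11101110
4 | 10001000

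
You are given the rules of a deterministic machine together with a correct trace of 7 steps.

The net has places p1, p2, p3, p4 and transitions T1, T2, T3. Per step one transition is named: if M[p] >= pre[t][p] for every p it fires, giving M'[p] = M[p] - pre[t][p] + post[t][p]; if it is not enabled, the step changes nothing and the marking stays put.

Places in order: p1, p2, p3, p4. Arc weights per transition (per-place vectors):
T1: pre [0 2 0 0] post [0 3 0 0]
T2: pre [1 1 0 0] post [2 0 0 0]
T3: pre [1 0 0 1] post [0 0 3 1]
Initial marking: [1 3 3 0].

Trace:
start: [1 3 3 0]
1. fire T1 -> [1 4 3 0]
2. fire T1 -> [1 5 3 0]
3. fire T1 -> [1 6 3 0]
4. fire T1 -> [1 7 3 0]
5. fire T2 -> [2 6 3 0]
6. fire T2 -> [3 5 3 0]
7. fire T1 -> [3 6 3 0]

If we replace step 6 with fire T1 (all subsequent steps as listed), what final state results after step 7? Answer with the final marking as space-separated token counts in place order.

(re-executing from step 6 with the substitution; state before step 6: [2 6 3 0])
6. fire T1 -> [2 7 3 0]
7. fire T1 -> [2 8 3 0]

2 8 3 0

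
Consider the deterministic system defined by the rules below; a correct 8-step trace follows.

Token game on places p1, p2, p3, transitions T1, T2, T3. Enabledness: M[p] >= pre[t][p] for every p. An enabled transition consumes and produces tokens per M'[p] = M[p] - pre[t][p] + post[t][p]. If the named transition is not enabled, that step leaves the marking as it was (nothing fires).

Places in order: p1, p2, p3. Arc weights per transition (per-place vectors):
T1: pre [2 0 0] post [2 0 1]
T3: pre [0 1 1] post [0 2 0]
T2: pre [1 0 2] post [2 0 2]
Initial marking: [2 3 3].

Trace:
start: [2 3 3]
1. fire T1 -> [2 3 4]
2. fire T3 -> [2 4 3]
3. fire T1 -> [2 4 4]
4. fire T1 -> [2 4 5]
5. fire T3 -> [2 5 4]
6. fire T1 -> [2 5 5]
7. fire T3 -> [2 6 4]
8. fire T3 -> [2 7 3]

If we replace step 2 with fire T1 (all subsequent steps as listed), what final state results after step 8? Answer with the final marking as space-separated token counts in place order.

(re-executing from step 2 with the substitution; state before step 2: [2 3 4])
2. fire T1 -> [2 3 5]
3. fire T1 -> [2 3 6]
4. fire T1 -> [2 3 7]
5. fire T3 -> [2 4 6]
6. fire T1 -> [2 4 7]
7. fire T3 -> [2 5 6]
8. fire T3 -> [2 6 5]

2 6 5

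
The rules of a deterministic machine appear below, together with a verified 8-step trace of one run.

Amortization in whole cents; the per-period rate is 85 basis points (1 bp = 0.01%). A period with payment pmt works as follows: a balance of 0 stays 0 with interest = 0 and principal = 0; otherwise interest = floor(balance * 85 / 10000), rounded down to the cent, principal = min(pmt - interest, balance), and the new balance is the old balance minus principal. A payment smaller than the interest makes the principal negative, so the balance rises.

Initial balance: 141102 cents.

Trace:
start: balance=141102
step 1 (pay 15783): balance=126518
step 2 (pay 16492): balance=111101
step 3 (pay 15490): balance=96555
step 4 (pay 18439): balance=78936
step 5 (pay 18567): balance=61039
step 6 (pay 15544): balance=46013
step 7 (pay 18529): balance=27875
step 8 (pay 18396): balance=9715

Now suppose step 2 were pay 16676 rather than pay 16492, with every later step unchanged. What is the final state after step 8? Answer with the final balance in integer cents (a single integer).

9523

(re-executing from step 2 with the substitution; state before step 2: balance=126518)
step 2 (pay 16676): balance=110917
step 3 (pay 15490): balance=96369
step 4 (pay 18439): balance=78749
step 5 (pay 18567): balance=60851
step 6 (pay 15544): balance=45824
step 7 (pay 18529): balance=27684
step 8 (pay 18396): balance=9523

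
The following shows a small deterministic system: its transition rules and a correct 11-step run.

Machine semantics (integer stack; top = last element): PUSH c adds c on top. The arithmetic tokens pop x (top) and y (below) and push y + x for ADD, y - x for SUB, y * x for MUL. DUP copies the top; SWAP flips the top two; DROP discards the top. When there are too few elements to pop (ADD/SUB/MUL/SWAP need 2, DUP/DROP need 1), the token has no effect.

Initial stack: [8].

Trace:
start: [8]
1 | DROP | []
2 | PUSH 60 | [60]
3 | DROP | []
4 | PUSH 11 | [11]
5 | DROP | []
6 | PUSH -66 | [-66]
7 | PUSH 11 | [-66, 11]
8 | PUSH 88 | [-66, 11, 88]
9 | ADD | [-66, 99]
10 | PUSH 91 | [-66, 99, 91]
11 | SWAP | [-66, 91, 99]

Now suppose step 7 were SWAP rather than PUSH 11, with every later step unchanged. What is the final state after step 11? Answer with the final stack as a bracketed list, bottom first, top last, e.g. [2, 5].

[91, 22]

(re-executing from step 7 with the substitution; state before step 7: [-66])
7 | SWAP | [-66]
8 | PUSH 88 | [-66, 88]
9 | ADD | [22]
10 | PUSH 91 | [22, 91]
11 | SWAP | [91, 22]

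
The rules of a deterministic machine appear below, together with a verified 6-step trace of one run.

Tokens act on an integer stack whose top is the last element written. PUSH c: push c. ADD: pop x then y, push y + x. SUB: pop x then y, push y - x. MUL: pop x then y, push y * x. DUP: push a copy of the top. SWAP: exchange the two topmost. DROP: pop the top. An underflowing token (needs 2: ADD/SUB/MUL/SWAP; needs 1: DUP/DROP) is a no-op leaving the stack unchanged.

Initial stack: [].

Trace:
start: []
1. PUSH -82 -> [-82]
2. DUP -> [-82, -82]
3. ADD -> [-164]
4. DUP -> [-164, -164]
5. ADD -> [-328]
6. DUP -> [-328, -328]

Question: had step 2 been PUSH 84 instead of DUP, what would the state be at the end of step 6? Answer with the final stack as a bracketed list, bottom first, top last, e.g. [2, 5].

(re-executing from step 2 with the substitution; state before step 2: [-82])
2. PUSH 84 -> [-82, 84]
3. ADD -> [2]
4. DUP -> [2, 2]
5. ADD -> [4]
6. DUP -> [4, 4]

[4, 4]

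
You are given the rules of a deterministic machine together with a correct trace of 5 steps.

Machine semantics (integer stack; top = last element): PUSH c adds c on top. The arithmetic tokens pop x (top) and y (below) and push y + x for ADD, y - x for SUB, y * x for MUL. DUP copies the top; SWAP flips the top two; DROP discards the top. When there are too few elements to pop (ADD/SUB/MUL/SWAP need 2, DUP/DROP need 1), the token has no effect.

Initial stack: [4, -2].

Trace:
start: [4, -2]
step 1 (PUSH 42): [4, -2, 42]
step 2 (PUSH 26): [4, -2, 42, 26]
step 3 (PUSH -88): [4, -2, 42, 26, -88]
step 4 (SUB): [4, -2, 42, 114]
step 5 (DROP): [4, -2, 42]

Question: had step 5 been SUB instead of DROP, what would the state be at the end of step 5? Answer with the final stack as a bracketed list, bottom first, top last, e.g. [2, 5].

(re-executing from step 5 with the substitution; state before step 5: [4, -2, 42, 114])
step 5 (SUB): [4, -2, -72]

[4, -2, -72]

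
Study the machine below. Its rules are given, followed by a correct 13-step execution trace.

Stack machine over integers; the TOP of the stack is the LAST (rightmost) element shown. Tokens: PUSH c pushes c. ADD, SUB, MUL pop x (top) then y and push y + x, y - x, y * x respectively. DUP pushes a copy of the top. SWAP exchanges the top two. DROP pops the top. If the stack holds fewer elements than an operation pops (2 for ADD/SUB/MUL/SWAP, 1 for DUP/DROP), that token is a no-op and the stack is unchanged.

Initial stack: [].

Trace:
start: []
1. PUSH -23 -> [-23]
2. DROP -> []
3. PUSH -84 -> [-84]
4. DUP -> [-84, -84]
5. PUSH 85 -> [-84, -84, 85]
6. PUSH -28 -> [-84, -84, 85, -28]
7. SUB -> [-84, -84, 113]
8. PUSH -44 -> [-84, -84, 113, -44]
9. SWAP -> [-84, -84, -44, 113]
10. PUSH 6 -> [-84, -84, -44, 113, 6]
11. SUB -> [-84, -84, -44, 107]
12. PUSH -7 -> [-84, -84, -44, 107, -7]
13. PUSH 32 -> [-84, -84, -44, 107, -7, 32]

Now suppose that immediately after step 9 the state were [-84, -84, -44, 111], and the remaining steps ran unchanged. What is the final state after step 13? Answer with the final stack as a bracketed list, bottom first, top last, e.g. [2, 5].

state after step 9 := [-84, -84, -44, 111]
10. PUSH 6 -> [-84, -84, -44, 111, 6]
11. SUB -> [-84, -84, -44, 105]
12. PUSH -7 -> [-84, -84, -44, 105, -7]
13. PUSH 32 -> [-84, -84, -44, 105, -7, 32]

[-84, -84, -44, 105, -7, 32]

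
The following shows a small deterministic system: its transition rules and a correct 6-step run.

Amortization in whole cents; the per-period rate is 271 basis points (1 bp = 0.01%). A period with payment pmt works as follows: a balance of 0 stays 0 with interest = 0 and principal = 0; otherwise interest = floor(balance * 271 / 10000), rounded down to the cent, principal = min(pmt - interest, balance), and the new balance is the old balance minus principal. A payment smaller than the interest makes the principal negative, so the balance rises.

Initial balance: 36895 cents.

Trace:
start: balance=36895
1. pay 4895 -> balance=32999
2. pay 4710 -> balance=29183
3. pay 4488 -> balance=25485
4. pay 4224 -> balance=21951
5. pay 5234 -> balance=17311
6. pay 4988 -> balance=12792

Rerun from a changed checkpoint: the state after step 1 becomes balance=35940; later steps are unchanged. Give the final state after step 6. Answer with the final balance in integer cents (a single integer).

state after step 1 := balance=35940
2. pay 4710 -> balance=32203
3. pay 4488 -> balance=28587
4. pay 4224 -> balance=25137
5. pay 5234 -> balance=20584
6. pay 4988 -> balance=16153

16153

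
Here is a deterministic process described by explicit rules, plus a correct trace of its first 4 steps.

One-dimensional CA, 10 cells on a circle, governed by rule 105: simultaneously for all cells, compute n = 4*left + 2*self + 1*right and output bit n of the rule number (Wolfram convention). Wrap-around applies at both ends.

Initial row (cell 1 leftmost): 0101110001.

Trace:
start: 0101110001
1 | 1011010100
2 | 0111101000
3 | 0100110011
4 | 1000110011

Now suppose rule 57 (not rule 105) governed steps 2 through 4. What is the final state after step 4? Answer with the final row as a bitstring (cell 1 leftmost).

1010101010

(re-executing steps 2..4 under rule 57; state before step 2: 1011010100)
2 | 0110101010
3 | 0101010101
4 | 1010101010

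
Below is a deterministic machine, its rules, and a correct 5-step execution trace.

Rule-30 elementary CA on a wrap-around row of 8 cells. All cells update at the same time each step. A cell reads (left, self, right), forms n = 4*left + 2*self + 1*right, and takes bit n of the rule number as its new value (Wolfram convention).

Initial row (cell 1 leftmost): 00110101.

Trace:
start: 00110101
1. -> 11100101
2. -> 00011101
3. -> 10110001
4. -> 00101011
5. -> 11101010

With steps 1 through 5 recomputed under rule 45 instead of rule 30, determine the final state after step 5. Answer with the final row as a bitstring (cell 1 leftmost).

01011110

(re-executing steps 1..5 under rule 45; state before step 1: 00110101)
1. -> 00101111
2. -> 00111000
3. -> 10100011
4. -> 01101010
5. -> 01011110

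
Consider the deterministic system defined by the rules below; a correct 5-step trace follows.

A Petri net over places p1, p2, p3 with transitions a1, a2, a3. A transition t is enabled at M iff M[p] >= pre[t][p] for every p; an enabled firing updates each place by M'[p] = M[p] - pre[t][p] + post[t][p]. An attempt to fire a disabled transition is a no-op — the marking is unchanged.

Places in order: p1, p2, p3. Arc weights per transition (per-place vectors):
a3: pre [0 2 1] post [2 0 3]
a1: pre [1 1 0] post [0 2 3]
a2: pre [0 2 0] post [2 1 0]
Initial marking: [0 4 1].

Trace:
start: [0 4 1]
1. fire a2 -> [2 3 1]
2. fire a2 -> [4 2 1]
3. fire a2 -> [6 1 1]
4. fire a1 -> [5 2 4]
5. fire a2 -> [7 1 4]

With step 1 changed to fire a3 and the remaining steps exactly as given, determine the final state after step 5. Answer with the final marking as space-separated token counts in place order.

(re-executing from step 1 with the substitution; state before step 1: [0 4 1])
1. fire a3 -> [2 2 3]
2. fire a2 -> [4 1 3]
3. fire a2 -> [4 1 3]
4. fire a1 -> [3 2 6]
5. fire a2 -> [5 1 6]

5 1 6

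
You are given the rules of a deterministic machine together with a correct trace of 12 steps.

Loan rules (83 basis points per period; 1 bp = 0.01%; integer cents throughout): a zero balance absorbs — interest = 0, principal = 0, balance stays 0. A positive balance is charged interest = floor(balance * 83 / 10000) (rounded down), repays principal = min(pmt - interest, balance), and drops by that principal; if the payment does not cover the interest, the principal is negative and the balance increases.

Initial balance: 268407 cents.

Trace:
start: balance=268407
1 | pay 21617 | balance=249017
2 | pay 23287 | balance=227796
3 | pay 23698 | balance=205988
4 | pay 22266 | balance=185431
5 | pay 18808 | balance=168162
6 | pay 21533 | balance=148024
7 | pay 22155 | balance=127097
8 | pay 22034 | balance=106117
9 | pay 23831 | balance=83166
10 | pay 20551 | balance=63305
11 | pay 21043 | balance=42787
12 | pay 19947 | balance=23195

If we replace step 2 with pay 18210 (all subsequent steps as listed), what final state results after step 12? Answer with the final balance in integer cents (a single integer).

(re-executing from step 2 with the substitution; state before step 2: balance=249017)
2 | pay 18210 | balance=232873
3 | pay 23698 | balance=211107
4 | pay 22266 | balance=190593
5 | pay 18808 | balance=173366
6 | pay 21533 | balance=153271
7 | pay 22155 | balance=132388
8 | pay 22034 | balance=111452
9 | pay 23831 | balance=88546
10 | pay 20551 | balance=68729
11 | pay 21043 | balance=48256
12 | pay 19947 | balance=28709

28709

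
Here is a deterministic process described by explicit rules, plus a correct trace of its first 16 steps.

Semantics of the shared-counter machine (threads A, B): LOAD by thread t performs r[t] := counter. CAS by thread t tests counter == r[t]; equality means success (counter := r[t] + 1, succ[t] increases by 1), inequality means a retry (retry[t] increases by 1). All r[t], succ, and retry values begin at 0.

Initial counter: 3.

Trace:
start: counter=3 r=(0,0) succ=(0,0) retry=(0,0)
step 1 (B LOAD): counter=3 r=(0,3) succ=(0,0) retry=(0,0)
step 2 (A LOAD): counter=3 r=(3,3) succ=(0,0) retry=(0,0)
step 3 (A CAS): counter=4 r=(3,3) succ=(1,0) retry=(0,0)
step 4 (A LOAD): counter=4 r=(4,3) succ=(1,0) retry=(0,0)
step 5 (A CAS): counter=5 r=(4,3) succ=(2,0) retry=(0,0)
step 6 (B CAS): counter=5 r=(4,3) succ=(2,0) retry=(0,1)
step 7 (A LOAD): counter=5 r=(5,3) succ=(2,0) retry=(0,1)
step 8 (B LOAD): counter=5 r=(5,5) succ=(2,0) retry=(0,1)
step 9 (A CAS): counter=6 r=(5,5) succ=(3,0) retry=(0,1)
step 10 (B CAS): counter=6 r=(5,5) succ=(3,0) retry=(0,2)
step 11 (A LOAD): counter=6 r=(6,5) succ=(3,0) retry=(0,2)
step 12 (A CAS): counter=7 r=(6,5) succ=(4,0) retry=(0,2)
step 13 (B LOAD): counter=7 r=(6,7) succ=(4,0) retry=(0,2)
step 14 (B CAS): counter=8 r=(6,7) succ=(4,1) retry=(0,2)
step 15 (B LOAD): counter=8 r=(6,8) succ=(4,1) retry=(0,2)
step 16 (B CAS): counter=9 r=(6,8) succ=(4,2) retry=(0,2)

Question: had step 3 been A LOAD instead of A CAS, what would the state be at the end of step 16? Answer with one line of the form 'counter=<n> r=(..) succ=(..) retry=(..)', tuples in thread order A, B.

counter=8 r=(5,7) succ=(3,2) retry=(0,2)

(re-executing from step 3 with the substitution; state before step 3: counter=3 r=(3,3) succ=(0,0) retry=(0,0))
step 3 (A LOAD): counter=3 r=(3,3) succ=(0,0) retry=(0,0)
step 4 (A LOAD): counter=3 r=(3,3) succ=(0,0) retry=(0,0)
step 5 (A CAS): counter=4 r=(3,3) succ=(1,0) retry=(0,0)
step 6 (B CAS): counter=4 r=(3,3) succ=(1,0) retry=(0,1)
step 7 (A LOAD): counter=4 r=(4,3) succ=(1,0) retry=(0,1)
step 8 (B LOAD): counter=4 r=(4,4) succ=(1,0) retry=(0,1)
step 9 (A CAS): counter=5 r=(4,4) succ=(2,0) retry=(0,1)
step 10 (B CAS): counter=5 r=(4,4) succ=(2,0) retry=(0,2)
step 11 (A LOAD): counter=5 r=(5,4) succ=(2,0) retry=(0,2)
step 12 (A CAS): counter=6 r=(5,4) succ=(3,0) retry=(0,2)
step 13 (B LOAD): counter=6 r=(5,6) succ=(3,0) retry=(0,2)
step 14 (B CAS): counter=7 r=(5,6) succ=(3,1) retry=(0,2)
step 15 (B LOAD): counter=7 r=(5,7) succ=(3,1) retry=(0,2)
step 16 (B CAS): counter=8 r=(5,7) succ=(3,2) retry=(0,2)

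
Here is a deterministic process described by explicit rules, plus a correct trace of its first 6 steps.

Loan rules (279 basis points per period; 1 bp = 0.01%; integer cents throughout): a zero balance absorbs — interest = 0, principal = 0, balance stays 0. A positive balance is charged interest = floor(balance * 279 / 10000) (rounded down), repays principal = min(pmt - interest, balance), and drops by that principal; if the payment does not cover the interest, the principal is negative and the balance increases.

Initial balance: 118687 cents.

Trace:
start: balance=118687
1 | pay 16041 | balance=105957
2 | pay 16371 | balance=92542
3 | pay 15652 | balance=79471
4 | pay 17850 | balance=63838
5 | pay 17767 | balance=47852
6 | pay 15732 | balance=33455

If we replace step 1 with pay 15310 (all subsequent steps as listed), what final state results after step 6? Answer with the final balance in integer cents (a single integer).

34292

(re-executing from step 1 with the substitution; state before step 1: balance=118687)
1 | pay 15310 | balance=106688
2 | pay 16371 | balance=93293
3 | pay 15652 | balance=80243
4 | pay 17850 | balance=64631
5 | pay 17767 | balance=48667
6 | pay 15732 | balance=34292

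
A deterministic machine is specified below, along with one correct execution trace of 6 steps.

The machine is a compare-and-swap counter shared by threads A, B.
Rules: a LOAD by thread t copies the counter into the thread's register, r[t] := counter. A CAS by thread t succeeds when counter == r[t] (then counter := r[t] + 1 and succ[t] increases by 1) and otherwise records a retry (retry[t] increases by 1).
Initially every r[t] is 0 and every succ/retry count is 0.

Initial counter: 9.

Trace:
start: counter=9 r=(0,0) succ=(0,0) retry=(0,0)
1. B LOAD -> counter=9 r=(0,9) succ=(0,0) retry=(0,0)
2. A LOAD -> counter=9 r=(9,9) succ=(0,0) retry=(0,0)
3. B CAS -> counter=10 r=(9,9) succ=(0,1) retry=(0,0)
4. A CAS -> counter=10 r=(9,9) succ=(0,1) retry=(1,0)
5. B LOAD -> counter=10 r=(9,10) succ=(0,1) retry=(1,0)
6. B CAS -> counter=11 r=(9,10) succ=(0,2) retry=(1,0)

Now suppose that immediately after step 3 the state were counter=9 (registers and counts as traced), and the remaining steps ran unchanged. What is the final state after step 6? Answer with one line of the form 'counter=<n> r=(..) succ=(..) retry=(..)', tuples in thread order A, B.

state after step 3 := counter=9 r=(9,9) succ=(0,1) retry=(0,0)
4. A CAS -> counter=10 r=(9,9) succ=(1,1) retry=(0,0)
5. B LOAD -> counter=10 r=(9,10) succ=(1,1) retry=(0,0)
6. B CAS -> counter=11 r=(9,10) succ=(1,2) retry=(0,0)

counter=11 r=(9,10) succ=(1,2) retry=(0,0)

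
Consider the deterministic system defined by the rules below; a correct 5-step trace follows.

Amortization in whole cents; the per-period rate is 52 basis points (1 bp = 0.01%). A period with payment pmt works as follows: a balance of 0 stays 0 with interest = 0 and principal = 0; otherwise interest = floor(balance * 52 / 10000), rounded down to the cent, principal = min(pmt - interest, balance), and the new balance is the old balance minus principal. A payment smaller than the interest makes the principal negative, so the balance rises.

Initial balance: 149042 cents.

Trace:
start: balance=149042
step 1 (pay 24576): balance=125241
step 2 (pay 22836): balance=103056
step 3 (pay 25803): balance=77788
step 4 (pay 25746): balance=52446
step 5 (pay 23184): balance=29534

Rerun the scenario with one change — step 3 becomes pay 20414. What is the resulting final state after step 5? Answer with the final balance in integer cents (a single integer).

34979

(re-executing from step 3 with the substitution; state before step 3: balance=103056)
step 3 (pay 20414): balance=83177
step 4 (pay 25746): balance=57863
step 5 (pay 23184): balance=34979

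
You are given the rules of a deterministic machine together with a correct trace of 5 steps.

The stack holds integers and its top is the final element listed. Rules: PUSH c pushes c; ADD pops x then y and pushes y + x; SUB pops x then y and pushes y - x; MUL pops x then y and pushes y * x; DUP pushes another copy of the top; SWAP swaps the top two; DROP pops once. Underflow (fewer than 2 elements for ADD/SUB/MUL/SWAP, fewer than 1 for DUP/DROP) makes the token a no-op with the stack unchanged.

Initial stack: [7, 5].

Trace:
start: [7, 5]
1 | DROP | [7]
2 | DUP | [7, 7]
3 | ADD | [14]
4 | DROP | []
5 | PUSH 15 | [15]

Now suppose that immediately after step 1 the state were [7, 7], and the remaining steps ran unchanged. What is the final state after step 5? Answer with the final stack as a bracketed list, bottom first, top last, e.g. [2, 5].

state after step 1 := [7, 7]
2 | DUP | [7, 7, 7]
3 | ADD | [7, 14]
4 | DROP | [7]
5 | PUSH 15 | [7, 15]

[7, 15]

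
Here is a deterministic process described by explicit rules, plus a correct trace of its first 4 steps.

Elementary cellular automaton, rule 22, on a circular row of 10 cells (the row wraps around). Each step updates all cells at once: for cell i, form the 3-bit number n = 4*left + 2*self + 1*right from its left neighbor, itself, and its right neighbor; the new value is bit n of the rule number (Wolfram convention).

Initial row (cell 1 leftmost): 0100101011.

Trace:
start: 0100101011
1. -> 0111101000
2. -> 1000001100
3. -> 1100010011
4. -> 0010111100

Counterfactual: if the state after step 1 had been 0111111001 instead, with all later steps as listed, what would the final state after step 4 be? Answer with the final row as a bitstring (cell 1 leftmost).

1100011101

state after step 1 := 0111111001
2. -> 0000000111
3. -> 1000001000
4. -> 1100011101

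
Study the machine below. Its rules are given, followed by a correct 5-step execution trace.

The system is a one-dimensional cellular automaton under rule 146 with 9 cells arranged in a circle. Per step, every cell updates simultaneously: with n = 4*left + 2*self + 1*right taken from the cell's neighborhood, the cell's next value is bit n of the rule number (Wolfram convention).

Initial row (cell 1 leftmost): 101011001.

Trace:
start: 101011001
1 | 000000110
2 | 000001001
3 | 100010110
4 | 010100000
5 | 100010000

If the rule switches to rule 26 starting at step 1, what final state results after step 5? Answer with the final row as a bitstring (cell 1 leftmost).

(re-executing steps 1..5 under rule 26; state before step 1: 101011001)
1 | 000010111
2 | 100100100
3 | 011011011
4 | 010010010
5 | 101101101

101101101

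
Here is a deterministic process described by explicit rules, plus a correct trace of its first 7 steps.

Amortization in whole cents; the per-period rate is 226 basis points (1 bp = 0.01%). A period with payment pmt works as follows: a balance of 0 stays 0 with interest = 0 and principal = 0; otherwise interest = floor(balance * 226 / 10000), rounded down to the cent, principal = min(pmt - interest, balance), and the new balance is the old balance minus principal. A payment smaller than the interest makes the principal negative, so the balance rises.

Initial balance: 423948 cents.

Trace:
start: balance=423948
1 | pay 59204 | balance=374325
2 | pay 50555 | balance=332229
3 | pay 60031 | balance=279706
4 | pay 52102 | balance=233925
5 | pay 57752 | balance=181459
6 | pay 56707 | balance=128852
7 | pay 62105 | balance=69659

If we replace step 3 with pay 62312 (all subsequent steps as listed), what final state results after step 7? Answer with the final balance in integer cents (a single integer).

(re-executing from step 3 with the substitution; state before step 3: balance=332229)
3 | pay 62312 | balance=277425
4 | pay 52102 | balance=231592
5 | pay 57752 | balance=179073
6 | pay 56707 | balance=126413
7 | pay 62105 | balance=67164

67164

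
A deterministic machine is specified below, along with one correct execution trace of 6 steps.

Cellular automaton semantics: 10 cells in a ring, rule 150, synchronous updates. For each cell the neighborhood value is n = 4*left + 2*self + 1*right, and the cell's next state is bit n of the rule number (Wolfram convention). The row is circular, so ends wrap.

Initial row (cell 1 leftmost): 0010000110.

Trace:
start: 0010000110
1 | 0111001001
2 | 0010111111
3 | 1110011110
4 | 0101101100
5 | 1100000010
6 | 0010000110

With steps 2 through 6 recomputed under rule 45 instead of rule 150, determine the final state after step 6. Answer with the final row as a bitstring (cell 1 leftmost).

(re-executing steps 2..6 under rule 45; state before step 2: 0111001001)
2 | 1100001001
3 | 0001101001
4 | 0101011001
5 | 1111110001
6 | 0000000101

0000000101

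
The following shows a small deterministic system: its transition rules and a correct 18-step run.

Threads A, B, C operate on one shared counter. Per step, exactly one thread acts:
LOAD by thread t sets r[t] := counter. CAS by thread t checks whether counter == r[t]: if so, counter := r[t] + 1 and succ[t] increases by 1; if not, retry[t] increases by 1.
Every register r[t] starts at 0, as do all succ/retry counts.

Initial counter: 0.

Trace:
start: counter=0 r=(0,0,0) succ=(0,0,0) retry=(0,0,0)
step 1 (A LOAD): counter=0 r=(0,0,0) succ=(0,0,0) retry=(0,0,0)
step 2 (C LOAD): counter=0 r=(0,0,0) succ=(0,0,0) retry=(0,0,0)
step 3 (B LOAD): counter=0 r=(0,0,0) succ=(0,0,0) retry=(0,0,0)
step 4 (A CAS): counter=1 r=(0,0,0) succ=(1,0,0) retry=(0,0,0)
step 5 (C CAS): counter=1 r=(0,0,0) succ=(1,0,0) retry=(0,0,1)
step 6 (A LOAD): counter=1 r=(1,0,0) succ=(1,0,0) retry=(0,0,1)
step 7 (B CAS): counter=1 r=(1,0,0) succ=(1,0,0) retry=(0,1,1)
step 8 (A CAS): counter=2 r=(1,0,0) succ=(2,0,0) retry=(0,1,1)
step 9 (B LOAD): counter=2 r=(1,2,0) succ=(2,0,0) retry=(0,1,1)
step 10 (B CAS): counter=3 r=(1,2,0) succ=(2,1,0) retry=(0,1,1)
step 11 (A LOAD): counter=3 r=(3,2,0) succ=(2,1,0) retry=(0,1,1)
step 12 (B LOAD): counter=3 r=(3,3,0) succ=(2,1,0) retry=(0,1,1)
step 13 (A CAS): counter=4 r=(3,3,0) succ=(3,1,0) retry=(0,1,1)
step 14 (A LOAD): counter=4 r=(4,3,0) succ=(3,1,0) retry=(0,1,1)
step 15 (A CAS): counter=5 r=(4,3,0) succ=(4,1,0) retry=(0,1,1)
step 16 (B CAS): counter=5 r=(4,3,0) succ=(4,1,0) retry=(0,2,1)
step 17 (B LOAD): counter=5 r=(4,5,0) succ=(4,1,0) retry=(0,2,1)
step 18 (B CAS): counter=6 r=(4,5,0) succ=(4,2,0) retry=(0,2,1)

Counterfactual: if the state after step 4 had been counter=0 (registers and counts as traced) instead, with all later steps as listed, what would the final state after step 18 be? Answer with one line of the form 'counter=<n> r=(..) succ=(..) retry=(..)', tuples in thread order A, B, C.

state after step 4 := counter=0 r=(0,0,0) succ=(1,0,0) retry=(0,0,0)
step 5 (C CAS): counter=1 r=(0,0,0) succ=(1,0,1) retry=(0,0,0)
step 6 (A LOAD): counter=1 r=(1,0,0) succ=(1,0,1) retry=(0,0,0)
step 7 (B CAS): counter=1 r=(1,0,0) succ=(1,0,1) retry=(0,1,0)
step 8 (A CAS): counter=2 r=(1,0,0) succ=(2,0,1) retry=(0,1,0)
step 9 (B LOAD): counter=2 r=(1,2,0) succ=(2,0,1) retry=(0,1,0)
step 10 (B CAS): counter=3 r=(1,2,0) succ=(2,1,1) retry=(0,1,0)
step 11 (A LOAD): counter=3 r=(3,2,0) succ=(2,1,1) retry=(0,1,0)
step 12 (B LOAD): counter=3 r=(3,3,0) succ=(2,1,1) retry=(0,1,0)
step 13 (A CAS): counter=4 r=(3,3,0) succ=(3,1,1) retry=(0,1,0)
step 14 (A LOAD): counter=4 r=(4,3,0) succ=(3,1,1) retry=(0,1,0)
step 15 (A CAS): counter=5 r=(4,3,0) succ=(4,1,1) retry=(0,1,0)
step 16 (B CAS): counter=5 r=(4,3,0) succ=(4,1,1) retry=(0,2,0)
step 17 (B LOAD): counter=5 r=(4,5,0) succ=(4,1,1) retry=(0,2,0)
step 18 (B CAS): counter=6 r=(4,5,0) succ=(4,2,1) retry=(0,2,0)

counter=6 r=(4,5,0) succ=(4,2,1) retry=(0,2,0)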